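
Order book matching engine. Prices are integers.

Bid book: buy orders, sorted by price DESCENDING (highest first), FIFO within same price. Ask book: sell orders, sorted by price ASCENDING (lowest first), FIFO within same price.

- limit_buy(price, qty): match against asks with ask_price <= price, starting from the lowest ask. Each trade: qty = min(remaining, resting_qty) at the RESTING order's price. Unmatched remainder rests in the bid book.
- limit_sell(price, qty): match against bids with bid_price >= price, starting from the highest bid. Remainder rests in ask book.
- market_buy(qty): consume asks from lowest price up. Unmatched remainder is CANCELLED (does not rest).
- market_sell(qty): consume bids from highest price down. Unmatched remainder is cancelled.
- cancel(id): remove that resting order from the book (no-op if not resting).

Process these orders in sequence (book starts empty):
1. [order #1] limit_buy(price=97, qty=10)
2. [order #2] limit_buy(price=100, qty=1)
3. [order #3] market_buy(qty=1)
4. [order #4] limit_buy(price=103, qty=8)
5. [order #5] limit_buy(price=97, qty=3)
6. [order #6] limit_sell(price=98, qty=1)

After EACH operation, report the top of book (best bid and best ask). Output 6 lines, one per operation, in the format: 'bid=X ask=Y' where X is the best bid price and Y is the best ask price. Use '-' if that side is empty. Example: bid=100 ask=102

After op 1 [order #1] limit_buy(price=97, qty=10): fills=none; bids=[#1:10@97] asks=[-]
After op 2 [order #2] limit_buy(price=100, qty=1): fills=none; bids=[#2:1@100 #1:10@97] asks=[-]
After op 3 [order #3] market_buy(qty=1): fills=none; bids=[#2:1@100 #1:10@97] asks=[-]
After op 4 [order #4] limit_buy(price=103, qty=8): fills=none; bids=[#4:8@103 #2:1@100 #1:10@97] asks=[-]
After op 5 [order #5] limit_buy(price=97, qty=3): fills=none; bids=[#4:8@103 #2:1@100 #1:10@97 #5:3@97] asks=[-]
After op 6 [order #6] limit_sell(price=98, qty=1): fills=#4x#6:1@103; bids=[#4:7@103 #2:1@100 #1:10@97 #5:3@97] asks=[-]

Answer: bid=97 ask=-
bid=100 ask=-
bid=100 ask=-
bid=103 ask=-
bid=103 ask=-
bid=103 ask=-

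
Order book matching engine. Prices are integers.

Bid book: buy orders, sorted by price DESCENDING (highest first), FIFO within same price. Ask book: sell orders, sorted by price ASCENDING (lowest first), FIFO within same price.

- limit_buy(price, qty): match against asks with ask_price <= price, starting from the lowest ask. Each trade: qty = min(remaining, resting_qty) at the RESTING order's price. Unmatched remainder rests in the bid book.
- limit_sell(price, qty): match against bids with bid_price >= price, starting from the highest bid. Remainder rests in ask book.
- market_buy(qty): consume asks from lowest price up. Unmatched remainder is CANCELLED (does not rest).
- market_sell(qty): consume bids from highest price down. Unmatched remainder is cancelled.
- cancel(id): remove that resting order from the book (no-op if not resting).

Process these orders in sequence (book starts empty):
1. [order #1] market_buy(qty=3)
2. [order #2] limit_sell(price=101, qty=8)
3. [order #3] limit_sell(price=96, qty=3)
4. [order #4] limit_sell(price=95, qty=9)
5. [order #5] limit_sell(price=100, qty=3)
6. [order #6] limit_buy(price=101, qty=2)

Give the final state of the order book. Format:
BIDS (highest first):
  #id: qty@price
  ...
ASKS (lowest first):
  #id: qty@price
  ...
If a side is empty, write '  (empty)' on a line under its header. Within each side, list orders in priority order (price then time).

After op 1 [order #1] market_buy(qty=3): fills=none; bids=[-] asks=[-]
After op 2 [order #2] limit_sell(price=101, qty=8): fills=none; bids=[-] asks=[#2:8@101]
After op 3 [order #3] limit_sell(price=96, qty=3): fills=none; bids=[-] asks=[#3:3@96 #2:8@101]
After op 4 [order #4] limit_sell(price=95, qty=9): fills=none; bids=[-] asks=[#4:9@95 #3:3@96 #2:8@101]
After op 5 [order #5] limit_sell(price=100, qty=3): fills=none; bids=[-] asks=[#4:9@95 #3:3@96 #5:3@100 #2:8@101]
After op 6 [order #6] limit_buy(price=101, qty=2): fills=#6x#4:2@95; bids=[-] asks=[#4:7@95 #3:3@96 #5:3@100 #2:8@101]

Answer: BIDS (highest first):
  (empty)
ASKS (lowest first):
  #4: 7@95
  #3: 3@96
  #5: 3@100
  #2: 8@101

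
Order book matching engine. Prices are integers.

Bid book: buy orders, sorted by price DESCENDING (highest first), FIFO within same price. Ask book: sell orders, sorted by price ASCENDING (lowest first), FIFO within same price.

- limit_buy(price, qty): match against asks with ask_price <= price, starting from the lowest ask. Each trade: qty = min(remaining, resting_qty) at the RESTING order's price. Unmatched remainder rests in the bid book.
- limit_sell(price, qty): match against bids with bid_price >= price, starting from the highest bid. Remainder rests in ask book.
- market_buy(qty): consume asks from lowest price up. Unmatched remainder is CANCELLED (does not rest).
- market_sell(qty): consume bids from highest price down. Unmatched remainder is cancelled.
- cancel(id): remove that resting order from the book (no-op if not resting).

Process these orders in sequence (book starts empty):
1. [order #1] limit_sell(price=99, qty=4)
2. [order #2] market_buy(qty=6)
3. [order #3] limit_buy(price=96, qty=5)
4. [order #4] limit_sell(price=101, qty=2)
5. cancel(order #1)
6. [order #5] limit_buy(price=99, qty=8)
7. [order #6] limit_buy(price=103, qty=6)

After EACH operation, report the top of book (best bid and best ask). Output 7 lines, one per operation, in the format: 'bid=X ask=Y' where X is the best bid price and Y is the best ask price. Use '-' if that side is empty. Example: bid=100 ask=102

After op 1 [order #1] limit_sell(price=99, qty=4): fills=none; bids=[-] asks=[#1:4@99]
After op 2 [order #2] market_buy(qty=6): fills=#2x#1:4@99; bids=[-] asks=[-]
After op 3 [order #3] limit_buy(price=96, qty=5): fills=none; bids=[#3:5@96] asks=[-]
After op 4 [order #4] limit_sell(price=101, qty=2): fills=none; bids=[#3:5@96] asks=[#4:2@101]
After op 5 cancel(order #1): fills=none; bids=[#3:5@96] asks=[#4:2@101]
After op 6 [order #5] limit_buy(price=99, qty=8): fills=none; bids=[#5:8@99 #3:5@96] asks=[#4:2@101]
After op 7 [order #6] limit_buy(price=103, qty=6): fills=#6x#4:2@101; bids=[#6:4@103 #5:8@99 #3:5@96] asks=[-]

Answer: bid=- ask=99
bid=- ask=-
bid=96 ask=-
bid=96 ask=101
bid=96 ask=101
bid=99 ask=101
bid=103 ask=-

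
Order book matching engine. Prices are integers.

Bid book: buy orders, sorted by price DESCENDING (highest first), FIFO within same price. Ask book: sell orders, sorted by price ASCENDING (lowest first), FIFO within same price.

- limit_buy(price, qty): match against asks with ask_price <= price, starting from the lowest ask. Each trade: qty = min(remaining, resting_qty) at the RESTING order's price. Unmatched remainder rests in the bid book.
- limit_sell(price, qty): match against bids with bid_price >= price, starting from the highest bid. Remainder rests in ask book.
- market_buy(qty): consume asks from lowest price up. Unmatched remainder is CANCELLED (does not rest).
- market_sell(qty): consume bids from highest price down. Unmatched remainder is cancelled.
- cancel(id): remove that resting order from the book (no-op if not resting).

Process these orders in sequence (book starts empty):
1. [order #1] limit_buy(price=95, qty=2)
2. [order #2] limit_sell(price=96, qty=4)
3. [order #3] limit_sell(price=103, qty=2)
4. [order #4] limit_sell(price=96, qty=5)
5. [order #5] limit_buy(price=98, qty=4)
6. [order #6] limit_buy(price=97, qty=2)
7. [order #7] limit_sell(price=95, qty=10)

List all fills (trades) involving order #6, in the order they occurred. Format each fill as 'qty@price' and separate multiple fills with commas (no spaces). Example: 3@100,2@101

Answer: 2@96

Derivation:
After op 1 [order #1] limit_buy(price=95, qty=2): fills=none; bids=[#1:2@95] asks=[-]
After op 2 [order #2] limit_sell(price=96, qty=4): fills=none; bids=[#1:2@95] asks=[#2:4@96]
After op 3 [order #3] limit_sell(price=103, qty=2): fills=none; bids=[#1:2@95] asks=[#2:4@96 #3:2@103]
After op 4 [order #4] limit_sell(price=96, qty=5): fills=none; bids=[#1:2@95] asks=[#2:4@96 #4:5@96 #3:2@103]
After op 5 [order #5] limit_buy(price=98, qty=4): fills=#5x#2:4@96; bids=[#1:2@95] asks=[#4:5@96 #3:2@103]
After op 6 [order #6] limit_buy(price=97, qty=2): fills=#6x#4:2@96; bids=[#1:2@95] asks=[#4:3@96 #3:2@103]
After op 7 [order #7] limit_sell(price=95, qty=10): fills=#1x#7:2@95; bids=[-] asks=[#7:8@95 #4:3@96 #3:2@103]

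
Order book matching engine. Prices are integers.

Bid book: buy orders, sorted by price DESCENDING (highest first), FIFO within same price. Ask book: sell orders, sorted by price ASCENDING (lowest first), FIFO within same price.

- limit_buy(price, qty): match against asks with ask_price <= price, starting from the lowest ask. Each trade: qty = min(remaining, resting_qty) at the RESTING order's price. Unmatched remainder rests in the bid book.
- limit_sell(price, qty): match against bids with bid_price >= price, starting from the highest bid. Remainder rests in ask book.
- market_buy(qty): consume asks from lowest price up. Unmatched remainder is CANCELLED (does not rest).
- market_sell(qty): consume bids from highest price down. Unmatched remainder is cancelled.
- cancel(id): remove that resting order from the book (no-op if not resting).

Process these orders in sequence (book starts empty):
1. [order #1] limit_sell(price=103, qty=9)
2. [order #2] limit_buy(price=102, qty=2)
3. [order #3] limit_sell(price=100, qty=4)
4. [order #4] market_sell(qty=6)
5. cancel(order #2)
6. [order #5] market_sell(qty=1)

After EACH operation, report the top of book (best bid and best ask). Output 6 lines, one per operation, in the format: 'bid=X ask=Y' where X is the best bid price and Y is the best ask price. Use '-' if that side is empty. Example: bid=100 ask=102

After op 1 [order #1] limit_sell(price=103, qty=9): fills=none; bids=[-] asks=[#1:9@103]
After op 2 [order #2] limit_buy(price=102, qty=2): fills=none; bids=[#2:2@102] asks=[#1:9@103]
After op 3 [order #3] limit_sell(price=100, qty=4): fills=#2x#3:2@102; bids=[-] asks=[#3:2@100 #1:9@103]
After op 4 [order #4] market_sell(qty=6): fills=none; bids=[-] asks=[#3:2@100 #1:9@103]
After op 5 cancel(order #2): fills=none; bids=[-] asks=[#3:2@100 #1:9@103]
After op 6 [order #5] market_sell(qty=1): fills=none; bids=[-] asks=[#3:2@100 #1:9@103]

Answer: bid=- ask=103
bid=102 ask=103
bid=- ask=100
bid=- ask=100
bid=- ask=100
bid=- ask=100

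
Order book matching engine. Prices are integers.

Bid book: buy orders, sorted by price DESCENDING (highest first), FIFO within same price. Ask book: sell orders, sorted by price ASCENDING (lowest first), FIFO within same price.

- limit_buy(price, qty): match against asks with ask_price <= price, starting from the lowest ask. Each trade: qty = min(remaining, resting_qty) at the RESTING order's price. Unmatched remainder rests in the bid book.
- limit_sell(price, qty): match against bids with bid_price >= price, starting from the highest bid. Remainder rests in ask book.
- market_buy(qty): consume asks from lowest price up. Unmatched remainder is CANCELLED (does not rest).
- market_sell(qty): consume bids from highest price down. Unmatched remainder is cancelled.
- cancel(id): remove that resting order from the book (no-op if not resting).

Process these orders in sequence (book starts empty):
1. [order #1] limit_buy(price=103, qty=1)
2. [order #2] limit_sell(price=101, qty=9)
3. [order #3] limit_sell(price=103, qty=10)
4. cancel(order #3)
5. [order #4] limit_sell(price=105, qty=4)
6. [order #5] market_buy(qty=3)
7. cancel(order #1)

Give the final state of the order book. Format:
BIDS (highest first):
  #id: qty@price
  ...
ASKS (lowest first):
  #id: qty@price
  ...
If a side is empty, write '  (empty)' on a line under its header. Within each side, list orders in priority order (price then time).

Answer: BIDS (highest first):
  (empty)
ASKS (lowest first):
  #2: 5@101
  #4: 4@105

Derivation:
After op 1 [order #1] limit_buy(price=103, qty=1): fills=none; bids=[#1:1@103] asks=[-]
After op 2 [order #2] limit_sell(price=101, qty=9): fills=#1x#2:1@103; bids=[-] asks=[#2:8@101]
After op 3 [order #3] limit_sell(price=103, qty=10): fills=none; bids=[-] asks=[#2:8@101 #3:10@103]
After op 4 cancel(order #3): fills=none; bids=[-] asks=[#2:8@101]
After op 5 [order #4] limit_sell(price=105, qty=4): fills=none; bids=[-] asks=[#2:8@101 #4:4@105]
After op 6 [order #5] market_buy(qty=3): fills=#5x#2:3@101; bids=[-] asks=[#2:5@101 #4:4@105]
After op 7 cancel(order #1): fills=none; bids=[-] asks=[#2:5@101 #4:4@105]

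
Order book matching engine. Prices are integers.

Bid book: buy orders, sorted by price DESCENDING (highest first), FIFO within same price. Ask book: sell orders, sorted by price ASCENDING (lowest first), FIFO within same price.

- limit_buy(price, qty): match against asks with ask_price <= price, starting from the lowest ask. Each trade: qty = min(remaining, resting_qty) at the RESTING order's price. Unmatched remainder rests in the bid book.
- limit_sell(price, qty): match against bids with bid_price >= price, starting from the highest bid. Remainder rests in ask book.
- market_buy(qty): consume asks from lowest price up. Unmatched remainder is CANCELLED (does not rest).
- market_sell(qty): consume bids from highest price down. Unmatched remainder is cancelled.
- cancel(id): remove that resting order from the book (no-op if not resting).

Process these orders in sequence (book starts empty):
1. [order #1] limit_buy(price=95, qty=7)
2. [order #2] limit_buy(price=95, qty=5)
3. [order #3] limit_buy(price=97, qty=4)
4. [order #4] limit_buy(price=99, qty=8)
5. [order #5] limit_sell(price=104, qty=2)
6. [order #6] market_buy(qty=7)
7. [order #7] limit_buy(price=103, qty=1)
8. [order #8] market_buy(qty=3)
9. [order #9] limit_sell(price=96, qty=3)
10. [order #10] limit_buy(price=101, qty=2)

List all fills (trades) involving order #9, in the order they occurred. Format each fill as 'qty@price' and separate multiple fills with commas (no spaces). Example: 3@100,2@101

After op 1 [order #1] limit_buy(price=95, qty=7): fills=none; bids=[#1:7@95] asks=[-]
After op 2 [order #2] limit_buy(price=95, qty=5): fills=none; bids=[#1:7@95 #2:5@95] asks=[-]
After op 3 [order #3] limit_buy(price=97, qty=4): fills=none; bids=[#3:4@97 #1:7@95 #2:5@95] asks=[-]
After op 4 [order #4] limit_buy(price=99, qty=8): fills=none; bids=[#4:8@99 #3:4@97 #1:7@95 #2:5@95] asks=[-]
After op 5 [order #5] limit_sell(price=104, qty=2): fills=none; bids=[#4:8@99 #3:4@97 #1:7@95 #2:5@95] asks=[#5:2@104]
After op 6 [order #6] market_buy(qty=7): fills=#6x#5:2@104; bids=[#4:8@99 #3:4@97 #1:7@95 #2:5@95] asks=[-]
After op 7 [order #7] limit_buy(price=103, qty=1): fills=none; bids=[#7:1@103 #4:8@99 #3:4@97 #1:7@95 #2:5@95] asks=[-]
After op 8 [order #8] market_buy(qty=3): fills=none; bids=[#7:1@103 #4:8@99 #3:4@97 #1:7@95 #2:5@95] asks=[-]
After op 9 [order #9] limit_sell(price=96, qty=3): fills=#7x#9:1@103 #4x#9:2@99; bids=[#4:6@99 #3:4@97 #1:7@95 #2:5@95] asks=[-]
After op 10 [order #10] limit_buy(price=101, qty=2): fills=none; bids=[#10:2@101 #4:6@99 #3:4@97 #1:7@95 #2:5@95] asks=[-]

Answer: 1@103,2@99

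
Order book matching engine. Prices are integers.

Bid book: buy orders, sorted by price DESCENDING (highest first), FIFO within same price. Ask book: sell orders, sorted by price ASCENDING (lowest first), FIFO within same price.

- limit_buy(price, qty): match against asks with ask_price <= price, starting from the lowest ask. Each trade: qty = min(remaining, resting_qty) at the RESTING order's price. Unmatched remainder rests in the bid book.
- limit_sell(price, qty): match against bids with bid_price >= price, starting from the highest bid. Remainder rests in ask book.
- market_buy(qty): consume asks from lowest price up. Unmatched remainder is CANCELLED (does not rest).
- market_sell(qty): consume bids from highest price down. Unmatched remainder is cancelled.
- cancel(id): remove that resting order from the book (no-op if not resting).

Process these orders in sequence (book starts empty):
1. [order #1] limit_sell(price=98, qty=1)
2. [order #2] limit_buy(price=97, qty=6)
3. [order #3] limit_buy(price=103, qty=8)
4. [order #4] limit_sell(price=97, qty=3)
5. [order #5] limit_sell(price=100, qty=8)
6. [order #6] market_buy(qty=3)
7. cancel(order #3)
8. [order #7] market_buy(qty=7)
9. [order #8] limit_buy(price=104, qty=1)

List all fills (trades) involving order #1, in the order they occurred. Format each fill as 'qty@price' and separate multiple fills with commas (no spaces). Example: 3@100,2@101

Answer: 1@98

Derivation:
After op 1 [order #1] limit_sell(price=98, qty=1): fills=none; bids=[-] asks=[#1:1@98]
After op 2 [order #2] limit_buy(price=97, qty=6): fills=none; bids=[#2:6@97] asks=[#1:1@98]
After op 3 [order #3] limit_buy(price=103, qty=8): fills=#3x#1:1@98; bids=[#3:7@103 #2:6@97] asks=[-]
After op 4 [order #4] limit_sell(price=97, qty=3): fills=#3x#4:3@103; bids=[#3:4@103 #2:6@97] asks=[-]
After op 5 [order #5] limit_sell(price=100, qty=8): fills=#3x#5:4@103; bids=[#2:6@97] asks=[#5:4@100]
After op 6 [order #6] market_buy(qty=3): fills=#6x#5:3@100; bids=[#2:6@97] asks=[#5:1@100]
After op 7 cancel(order #3): fills=none; bids=[#2:6@97] asks=[#5:1@100]
After op 8 [order #7] market_buy(qty=7): fills=#7x#5:1@100; bids=[#2:6@97] asks=[-]
After op 9 [order #8] limit_buy(price=104, qty=1): fills=none; bids=[#8:1@104 #2:6@97] asks=[-]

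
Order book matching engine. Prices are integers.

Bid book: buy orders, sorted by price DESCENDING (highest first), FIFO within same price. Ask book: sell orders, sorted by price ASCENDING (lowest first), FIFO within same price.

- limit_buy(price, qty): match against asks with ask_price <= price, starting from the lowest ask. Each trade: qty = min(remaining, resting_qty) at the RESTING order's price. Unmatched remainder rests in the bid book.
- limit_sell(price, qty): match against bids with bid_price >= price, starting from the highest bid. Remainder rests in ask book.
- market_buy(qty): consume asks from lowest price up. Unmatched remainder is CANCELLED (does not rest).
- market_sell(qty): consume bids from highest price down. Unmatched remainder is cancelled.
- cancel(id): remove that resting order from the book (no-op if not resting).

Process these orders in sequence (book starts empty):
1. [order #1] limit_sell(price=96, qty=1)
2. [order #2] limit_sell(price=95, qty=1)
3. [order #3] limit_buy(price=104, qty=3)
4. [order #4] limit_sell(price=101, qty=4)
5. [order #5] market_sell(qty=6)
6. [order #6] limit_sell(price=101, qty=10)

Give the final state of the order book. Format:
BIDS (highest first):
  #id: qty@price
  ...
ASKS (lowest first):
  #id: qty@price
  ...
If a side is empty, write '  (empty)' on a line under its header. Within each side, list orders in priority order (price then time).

Answer: BIDS (highest first):
  (empty)
ASKS (lowest first):
  #4: 3@101
  #6: 10@101

Derivation:
After op 1 [order #1] limit_sell(price=96, qty=1): fills=none; bids=[-] asks=[#1:1@96]
After op 2 [order #2] limit_sell(price=95, qty=1): fills=none; bids=[-] asks=[#2:1@95 #1:1@96]
After op 3 [order #3] limit_buy(price=104, qty=3): fills=#3x#2:1@95 #3x#1:1@96; bids=[#3:1@104] asks=[-]
After op 4 [order #4] limit_sell(price=101, qty=4): fills=#3x#4:1@104; bids=[-] asks=[#4:3@101]
After op 5 [order #5] market_sell(qty=6): fills=none; bids=[-] asks=[#4:3@101]
After op 6 [order #6] limit_sell(price=101, qty=10): fills=none; bids=[-] asks=[#4:3@101 #6:10@101]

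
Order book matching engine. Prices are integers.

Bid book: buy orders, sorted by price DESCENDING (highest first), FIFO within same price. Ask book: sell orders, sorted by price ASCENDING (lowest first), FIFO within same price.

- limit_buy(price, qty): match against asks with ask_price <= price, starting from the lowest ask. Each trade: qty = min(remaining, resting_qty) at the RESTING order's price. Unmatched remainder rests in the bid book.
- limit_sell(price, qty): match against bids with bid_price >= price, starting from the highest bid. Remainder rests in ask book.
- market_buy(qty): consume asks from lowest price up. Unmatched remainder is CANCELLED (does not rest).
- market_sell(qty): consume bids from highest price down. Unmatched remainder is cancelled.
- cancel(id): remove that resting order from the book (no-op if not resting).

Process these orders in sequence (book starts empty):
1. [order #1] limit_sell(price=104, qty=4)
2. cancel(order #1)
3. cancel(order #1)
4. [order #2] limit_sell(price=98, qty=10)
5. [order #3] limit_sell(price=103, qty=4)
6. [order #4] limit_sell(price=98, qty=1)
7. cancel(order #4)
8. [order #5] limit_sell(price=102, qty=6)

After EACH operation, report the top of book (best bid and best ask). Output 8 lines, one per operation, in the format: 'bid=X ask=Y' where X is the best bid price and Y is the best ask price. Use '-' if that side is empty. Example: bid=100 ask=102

After op 1 [order #1] limit_sell(price=104, qty=4): fills=none; bids=[-] asks=[#1:4@104]
After op 2 cancel(order #1): fills=none; bids=[-] asks=[-]
After op 3 cancel(order #1): fills=none; bids=[-] asks=[-]
After op 4 [order #2] limit_sell(price=98, qty=10): fills=none; bids=[-] asks=[#2:10@98]
After op 5 [order #3] limit_sell(price=103, qty=4): fills=none; bids=[-] asks=[#2:10@98 #3:4@103]
After op 6 [order #4] limit_sell(price=98, qty=1): fills=none; bids=[-] asks=[#2:10@98 #4:1@98 #3:4@103]
After op 7 cancel(order #4): fills=none; bids=[-] asks=[#2:10@98 #3:4@103]
After op 8 [order #5] limit_sell(price=102, qty=6): fills=none; bids=[-] asks=[#2:10@98 #5:6@102 #3:4@103]

Answer: bid=- ask=104
bid=- ask=-
bid=- ask=-
bid=- ask=98
bid=- ask=98
bid=- ask=98
bid=- ask=98
bid=- ask=98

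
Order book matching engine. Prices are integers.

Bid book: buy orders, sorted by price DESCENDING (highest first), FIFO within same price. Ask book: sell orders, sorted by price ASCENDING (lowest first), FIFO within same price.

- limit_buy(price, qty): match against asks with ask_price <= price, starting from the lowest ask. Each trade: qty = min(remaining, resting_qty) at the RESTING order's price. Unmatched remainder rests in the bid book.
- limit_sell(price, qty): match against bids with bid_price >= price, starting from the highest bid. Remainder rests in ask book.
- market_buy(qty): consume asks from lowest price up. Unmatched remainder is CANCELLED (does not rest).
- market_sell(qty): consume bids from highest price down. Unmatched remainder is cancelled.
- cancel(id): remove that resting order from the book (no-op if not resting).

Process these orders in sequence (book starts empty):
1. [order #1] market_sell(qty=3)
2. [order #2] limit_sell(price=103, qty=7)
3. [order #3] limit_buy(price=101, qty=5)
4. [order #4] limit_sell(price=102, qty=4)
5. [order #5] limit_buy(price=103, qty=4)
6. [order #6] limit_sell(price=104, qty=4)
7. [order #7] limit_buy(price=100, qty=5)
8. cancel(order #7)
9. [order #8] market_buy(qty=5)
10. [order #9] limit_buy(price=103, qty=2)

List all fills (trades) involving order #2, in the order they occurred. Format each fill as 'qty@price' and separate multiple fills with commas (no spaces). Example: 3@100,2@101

Answer: 5@103,2@103

Derivation:
After op 1 [order #1] market_sell(qty=3): fills=none; bids=[-] asks=[-]
After op 2 [order #2] limit_sell(price=103, qty=7): fills=none; bids=[-] asks=[#2:7@103]
After op 3 [order #3] limit_buy(price=101, qty=5): fills=none; bids=[#3:5@101] asks=[#2:7@103]
After op 4 [order #4] limit_sell(price=102, qty=4): fills=none; bids=[#3:5@101] asks=[#4:4@102 #2:7@103]
After op 5 [order #5] limit_buy(price=103, qty=4): fills=#5x#4:4@102; bids=[#3:5@101] asks=[#2:7@103]
After op 6 [order #6] limit_sell(price=104, qty=4): fills=none; bids=[#3:5@101] asks=[#2:7@103 #6:4@104]
After op 7 [order #7] limit_buy(price=100, qty=5): fills=none; bids=[#3:5@101 #7:5@100] asks=[#2:7@103 #6:4@104]
After op 8 cancel(order #7): fills=none; bids=[#3:5@101] asks=[#2:7@103 #6:4@104]
After op 9 [order #8] market_buy(qty=5): fills=#8x#2:5@103; bids=[#3:5@101] asks=[#2:2@103 #6:4@104]
After op 10 [order #9] limit_buy(price=103, qty=2): fills=#9x#2:2@103; bids=[#3:5@101] asks=[#6:4@104]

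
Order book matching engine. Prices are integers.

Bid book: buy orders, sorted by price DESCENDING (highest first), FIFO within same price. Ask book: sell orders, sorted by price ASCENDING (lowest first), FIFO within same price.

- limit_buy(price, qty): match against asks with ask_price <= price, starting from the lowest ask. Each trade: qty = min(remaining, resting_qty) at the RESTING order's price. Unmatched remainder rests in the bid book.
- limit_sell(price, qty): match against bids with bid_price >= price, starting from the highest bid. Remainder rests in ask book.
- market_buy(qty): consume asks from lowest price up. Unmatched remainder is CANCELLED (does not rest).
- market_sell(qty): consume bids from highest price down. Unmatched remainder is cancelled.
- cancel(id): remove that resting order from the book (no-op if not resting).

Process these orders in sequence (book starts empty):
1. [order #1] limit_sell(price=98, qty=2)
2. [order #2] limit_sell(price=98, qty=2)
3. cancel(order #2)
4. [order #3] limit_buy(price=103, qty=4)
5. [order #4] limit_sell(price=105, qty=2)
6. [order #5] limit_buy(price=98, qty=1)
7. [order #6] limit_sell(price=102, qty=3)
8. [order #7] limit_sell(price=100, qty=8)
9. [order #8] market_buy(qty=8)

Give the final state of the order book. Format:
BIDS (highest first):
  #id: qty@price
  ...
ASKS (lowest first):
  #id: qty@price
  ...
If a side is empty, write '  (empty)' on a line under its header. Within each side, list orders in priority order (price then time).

Answer: BIDS (highest first):
  #5: 1@98
ASKS (lowest first):
  #6: 1@102
  #4: 2@105

Derivation:
After op 1 [order #1] limit_sell(price=98, qty=2): fills=none; bids=[-] asks=[#1:2@98]
After op 2 [order #2] limit_sell(price=98, qty=2): fills=none; bids=[-] asks=[#1:2@98 #2:2@98]
After op 3 cancel(order #2): fills=none; bids=[-] asks=[#1:2@98]
After op 4 [order #3] limit_buy(price=103, qty=4): fills=#3x#1:2@98; bids=[#3:2@103] asks=[-]
After op 5 [order #4] limit_sell(price=105, qty=2): fills=none; bids=[#3:2@103] asks=[#4:2@105]
After op 6 [order #5] limit_buy(price=98, qty=1): fills=none; bids=[#3:2@103 #5:1@98] asks=[#4:2@105]
After op 7 [order #6] limit_sell(price=102, qty=3): fills=#3x#6:2@103; bids=[#5:1@98] asks=[#6:1@102 #4:2@105]
After op 8 [order #7] limit_sell(price=100, qty=8): fills=none; bids=[#5:1@98] asks=[#7:8@100 #6:1@102 #4:2@105]
After op 9 [order #8] market_buy(qty=8): fills=#8x#7:8@100; bids=[#5:1@98] asks=[#6:1@102 #4:2@105]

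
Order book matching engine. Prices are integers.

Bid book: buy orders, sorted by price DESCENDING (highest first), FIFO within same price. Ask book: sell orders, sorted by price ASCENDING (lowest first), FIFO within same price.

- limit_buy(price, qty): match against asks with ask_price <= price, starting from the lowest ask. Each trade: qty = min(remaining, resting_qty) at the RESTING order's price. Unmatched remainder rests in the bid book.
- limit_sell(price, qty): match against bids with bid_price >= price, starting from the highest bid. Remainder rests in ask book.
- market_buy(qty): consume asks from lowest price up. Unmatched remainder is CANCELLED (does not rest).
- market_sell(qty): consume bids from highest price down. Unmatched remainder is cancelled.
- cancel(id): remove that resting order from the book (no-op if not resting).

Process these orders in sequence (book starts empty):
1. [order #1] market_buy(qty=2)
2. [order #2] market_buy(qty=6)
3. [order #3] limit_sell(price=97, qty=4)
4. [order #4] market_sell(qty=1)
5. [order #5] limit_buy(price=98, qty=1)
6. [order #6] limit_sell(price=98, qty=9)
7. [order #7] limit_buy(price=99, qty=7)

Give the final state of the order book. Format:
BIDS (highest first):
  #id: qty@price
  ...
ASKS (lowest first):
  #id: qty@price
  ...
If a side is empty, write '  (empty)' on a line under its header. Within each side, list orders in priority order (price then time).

After op 1 [order #1] market_buy(qty=2): fills=none; bids=[-] asks=[-]
After op 2 [order #2] market_buy(qty=6): fills=none; bids=[-] asks=[-]
After op 3 [order #3] limit_sell(price=97, qty=4): fills=none; bids=[-] asks=[#3:4@97]
After op 4 [order #4] market_sell(qty=1): fills=none; bids=[-] asks=[#3:4@97]
After op 5 [order #5] limit_buy(price=98, qty=1): fills=#5x#3:1@97; bids=[-] asks=[#3:3@97]
After op 6 [order #6] limit_sell(price=98, qty=9): fills=none; bids=[-] asks=[#3:3@97 #6:9@98]
After op 7 [order #7] limit_buy(price=99, qty=7): fills=#7x#3:3@97 #7x#6:4@98; bids=[-] asks=[#6:5@98]

Answer: BIDS (highest first):
  (empty)
ASKS (lowest first):
  #6: 5@98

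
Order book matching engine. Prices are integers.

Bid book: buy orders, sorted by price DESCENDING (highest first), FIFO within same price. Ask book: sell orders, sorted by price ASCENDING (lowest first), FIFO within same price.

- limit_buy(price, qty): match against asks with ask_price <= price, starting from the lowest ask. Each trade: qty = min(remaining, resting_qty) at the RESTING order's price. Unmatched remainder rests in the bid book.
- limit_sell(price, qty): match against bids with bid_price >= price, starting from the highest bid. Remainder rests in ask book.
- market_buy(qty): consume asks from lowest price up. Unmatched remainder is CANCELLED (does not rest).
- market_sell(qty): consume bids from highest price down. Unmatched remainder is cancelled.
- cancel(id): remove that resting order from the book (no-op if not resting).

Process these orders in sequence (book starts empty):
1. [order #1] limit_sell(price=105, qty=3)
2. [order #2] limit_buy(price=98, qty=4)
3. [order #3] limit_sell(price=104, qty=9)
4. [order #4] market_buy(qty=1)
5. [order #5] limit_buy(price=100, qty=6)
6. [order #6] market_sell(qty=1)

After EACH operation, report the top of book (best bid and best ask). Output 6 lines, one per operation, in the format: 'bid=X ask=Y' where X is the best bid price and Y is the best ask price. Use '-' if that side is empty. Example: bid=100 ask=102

After op 1 [order #1] limit_sell(price=105, qty=3): fills=none; bids=[-] asks=[#1:3@105]
After op 2 [order #2] limit_buy(price=98, qty=4): fills=none; bids=[#2:4@98] asks=[#1:3@105]
After op 3 [order #3] limit_sell(price=104, qty=9): fills=none; bids=[#2:4@98] asks=[#3:9@104 #1:3@105]
After op 4 [order #4] market_buy(qty=1): fills=#4x#3:1@104; bids=[#2:4@98] asks=[#3:8@104 #1:3@105]
After op 5 [order #5] limit_buy(price=100, qty=6): fills=none; bids=[#5:6@100 #2:4@98] asks=[#3:8@104 #1:3@105]
After op 6 [order #6] market_sell(qty=1): fills=#5x#6:1@100; bids=[#5:5@100 #2:4@98] asks=[#3:8@104 #1:3@105]

Answer: bid=- ask=105
bid=98 ask=105
bid=98 ask=104
bid=98 ask=104
bid=100 ask=104
bid=100 ask=104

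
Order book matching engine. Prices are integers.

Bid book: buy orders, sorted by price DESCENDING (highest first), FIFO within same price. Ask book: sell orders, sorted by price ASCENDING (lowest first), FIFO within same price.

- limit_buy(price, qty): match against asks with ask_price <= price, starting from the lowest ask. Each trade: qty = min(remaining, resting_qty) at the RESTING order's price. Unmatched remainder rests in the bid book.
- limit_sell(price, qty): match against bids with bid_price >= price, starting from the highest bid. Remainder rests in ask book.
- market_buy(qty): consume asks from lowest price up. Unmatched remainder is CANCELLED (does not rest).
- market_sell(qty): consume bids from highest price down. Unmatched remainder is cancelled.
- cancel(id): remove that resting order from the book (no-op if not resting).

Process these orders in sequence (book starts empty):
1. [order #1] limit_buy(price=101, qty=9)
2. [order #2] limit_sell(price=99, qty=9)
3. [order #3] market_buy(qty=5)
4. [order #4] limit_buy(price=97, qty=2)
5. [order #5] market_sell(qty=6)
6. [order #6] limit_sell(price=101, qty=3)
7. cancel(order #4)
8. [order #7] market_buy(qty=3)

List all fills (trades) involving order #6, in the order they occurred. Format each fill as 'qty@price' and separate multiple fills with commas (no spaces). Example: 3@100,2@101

Answer: 3@101

Derivation:
After op 1 [order #1] limit_buy(price=101, qty=9): fills=none; bids=[#1:9@101] asks=[-]
After op 2 [order #2] limit_sell(price=99, qty=9): fills=#1x#2:9@101; bids=[-] asks=[-]
After op 3 [order #3] market_buy(qty=5): fills=none; bids=[-] asks=[-]
After op 4 [order #4] limit_buy(price=97, qty=2): fills=none; bids=[#4:2@97] asks=[-]
After op 5 [order #5] market_sell(qty=6): fills=#4x#5:2@97; bids=[-] asks=[-]
After op 6 [order #6] limit_sell(price=101, qty=3): fills=none; bids=[-] asks=[#6:3@101]
After op 7 cancel(order #4): fills=none; bids=[-] asks=[#6:3@101]
After op 8 [order #7] market_buy(qty=3): fills=#7x#6:3@101; bids=[-] asks=[-]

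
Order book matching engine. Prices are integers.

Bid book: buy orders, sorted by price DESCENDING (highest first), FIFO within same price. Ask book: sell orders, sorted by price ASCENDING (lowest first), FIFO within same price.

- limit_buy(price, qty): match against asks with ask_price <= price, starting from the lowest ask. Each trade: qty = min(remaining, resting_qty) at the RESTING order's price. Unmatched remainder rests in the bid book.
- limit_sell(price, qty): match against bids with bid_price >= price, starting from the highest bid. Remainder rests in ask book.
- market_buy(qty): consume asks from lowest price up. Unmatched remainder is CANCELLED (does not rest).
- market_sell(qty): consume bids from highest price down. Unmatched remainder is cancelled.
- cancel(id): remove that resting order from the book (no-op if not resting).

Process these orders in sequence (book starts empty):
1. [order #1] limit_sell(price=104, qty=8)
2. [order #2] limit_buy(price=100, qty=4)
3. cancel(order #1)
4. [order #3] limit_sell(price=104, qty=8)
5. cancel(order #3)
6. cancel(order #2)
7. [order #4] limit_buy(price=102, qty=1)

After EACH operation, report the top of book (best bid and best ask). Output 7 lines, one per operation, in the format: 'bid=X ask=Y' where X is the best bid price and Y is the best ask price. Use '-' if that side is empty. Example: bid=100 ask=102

After op 1 [order #1] limit_sell(price=104, qty=8): fills=none; bids=[-] asks=[#1:8@104]
After op 2 [order #2] limit_buy(price=100, qty=4): fills=none; bids=[#2:4@100] asks=[#1:8@104]
After op 3 cancel(order #1): fills=none; bids=[#2:4@100] asks=[-]
After op 4 [order #3] limit_sell(price=104, qty=8): fills=none; bids=[#2:4@100] asks=[#3:8@104]
After op 5 cancel(order #3): fills=none; bids=[#2:4@100] asks=[-]
After op 6 cancel(order #2): fills=none; bids=[-] asks=[-]
After op 7 [order #4] limit_buy(price=102, qty=1): fills=none; bids=[#4:1@102] asks=[-]

Answer: bid=- ask=104
bid=100 ask=104
bid=100 ask=-
bid=100 ask=104
bid=100 ask=-
bid=- ask=-
bid=102 ask=-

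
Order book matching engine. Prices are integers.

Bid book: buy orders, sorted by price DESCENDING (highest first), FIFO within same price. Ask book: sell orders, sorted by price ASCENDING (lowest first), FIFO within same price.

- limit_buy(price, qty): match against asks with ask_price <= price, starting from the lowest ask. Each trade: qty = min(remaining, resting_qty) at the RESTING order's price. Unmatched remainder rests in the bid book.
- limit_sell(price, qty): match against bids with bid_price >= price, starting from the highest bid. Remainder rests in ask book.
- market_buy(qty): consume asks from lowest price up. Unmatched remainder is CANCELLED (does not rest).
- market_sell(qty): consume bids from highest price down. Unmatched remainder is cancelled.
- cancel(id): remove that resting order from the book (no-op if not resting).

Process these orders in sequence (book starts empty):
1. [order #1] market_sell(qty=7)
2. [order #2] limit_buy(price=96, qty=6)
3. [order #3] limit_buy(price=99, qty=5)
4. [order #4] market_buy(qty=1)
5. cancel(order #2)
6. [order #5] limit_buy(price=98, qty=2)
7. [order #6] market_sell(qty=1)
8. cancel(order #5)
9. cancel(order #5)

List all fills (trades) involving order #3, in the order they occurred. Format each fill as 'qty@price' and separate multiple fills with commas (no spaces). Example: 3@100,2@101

After op 1 [order #1] market_sell(qty=7): fills=none; bids=[-] asks=[-]
After op 2 [order #2] limit_buy(price=96, qty=6): fills=none; bids=[#2:6@96] asks=[-]
After op 3 [order #3] limit_buy(price=99, qty=5): fills=none; bids=[#3:5@99 #2:6@96] asks=[-]
After op 4 [order #4] market_buy(qty=1): fills=none; bids=[#3:5@99 #2:6@96] asks=[-]
After op 5 cancel(order #2): fills=none; bids=[#3:5@99] asks=[-]
After op 6 [order #5] limit_buy(price=98, qty=2): fills=none; bids=[#3:5@99 #5:2@98] asks=[-]
After op 7 [order #6] market_sell(qty=1): fills=#3x#6:1@99; bids=[#3:4@99 #5:2@98] asks=[-]
After op 8 cancel(order #5): fills=none; bids=[#3:4@99] asks=[-]
After op 9 cancel(order #5): fills=none; bids=[#3:4@99] asks=[-]

Answer: 1@99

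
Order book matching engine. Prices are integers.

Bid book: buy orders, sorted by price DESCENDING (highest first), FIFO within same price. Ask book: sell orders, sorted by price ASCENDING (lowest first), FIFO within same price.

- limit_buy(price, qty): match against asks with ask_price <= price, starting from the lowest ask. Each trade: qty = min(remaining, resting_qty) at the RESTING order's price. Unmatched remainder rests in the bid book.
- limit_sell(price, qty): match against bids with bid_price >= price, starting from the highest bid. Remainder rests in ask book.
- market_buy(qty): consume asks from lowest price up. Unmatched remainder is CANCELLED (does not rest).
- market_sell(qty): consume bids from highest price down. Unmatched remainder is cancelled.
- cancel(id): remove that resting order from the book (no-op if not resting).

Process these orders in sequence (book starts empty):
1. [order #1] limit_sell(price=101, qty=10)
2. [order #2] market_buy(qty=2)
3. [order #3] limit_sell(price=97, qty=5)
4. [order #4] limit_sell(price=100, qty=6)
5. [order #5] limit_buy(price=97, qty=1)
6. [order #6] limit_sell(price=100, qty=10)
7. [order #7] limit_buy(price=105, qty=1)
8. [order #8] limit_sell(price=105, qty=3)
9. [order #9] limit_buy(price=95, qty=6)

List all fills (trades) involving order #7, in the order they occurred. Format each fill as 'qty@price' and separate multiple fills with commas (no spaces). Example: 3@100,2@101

Answer: 1@97

Derivation:
After op 1 [order #1] limit_sell(price=101, qty=10): fills=none; bids=[-] asks=[#1:10@101]
After op 2 [order #2] market_buy(qty=2): fills=#2x#1:2@101; bids=[-] asks=[#1:8@101]
After op 3 [order #3] limit_sell(price=97, qty=5): fills=none; bids=[-] asks=[#3:5@97 #1:8@101]
After op 4 [order #4] limit_sell(price=100, qty=6): fills=none; bids=[-] asks=[#3:5@97 #4:6@100 #1:8@101]
After op 5 [order #5] limit_buy(price=97, qty=1): fills=#5x#3:1@97; bids=[-] asks=[#3:4@97 #4:6@100 #1:8@101]
After op 6 [order #6] limit_sell(price=100, qty=10): fills=none; bids=[-] asks=[#3:4@97 #4:6@100 #6:10@100 #1:8@101]
After op 7 [order #7] limit_buy(price=105, qty=1): fills=#7x#3:1@97; bids=[-] asks=[#3:3@97 #4:6@100 #6:10@100 #1:8@101]
After op 8 [order #8] limit_sell(price=105, qty=3): fills=none; bids=[-] asks=[#3:3@97 #4:6@100 #6:10@100 #1:8@101 #8:3@105]
After op 9 [order #9] limit_buy(price=95, qty=6): fills=none; bids=[#9:6@95] asks=[#3:3@97 #4:6@100 #6:10@100 #1:8@101 #8:3@105]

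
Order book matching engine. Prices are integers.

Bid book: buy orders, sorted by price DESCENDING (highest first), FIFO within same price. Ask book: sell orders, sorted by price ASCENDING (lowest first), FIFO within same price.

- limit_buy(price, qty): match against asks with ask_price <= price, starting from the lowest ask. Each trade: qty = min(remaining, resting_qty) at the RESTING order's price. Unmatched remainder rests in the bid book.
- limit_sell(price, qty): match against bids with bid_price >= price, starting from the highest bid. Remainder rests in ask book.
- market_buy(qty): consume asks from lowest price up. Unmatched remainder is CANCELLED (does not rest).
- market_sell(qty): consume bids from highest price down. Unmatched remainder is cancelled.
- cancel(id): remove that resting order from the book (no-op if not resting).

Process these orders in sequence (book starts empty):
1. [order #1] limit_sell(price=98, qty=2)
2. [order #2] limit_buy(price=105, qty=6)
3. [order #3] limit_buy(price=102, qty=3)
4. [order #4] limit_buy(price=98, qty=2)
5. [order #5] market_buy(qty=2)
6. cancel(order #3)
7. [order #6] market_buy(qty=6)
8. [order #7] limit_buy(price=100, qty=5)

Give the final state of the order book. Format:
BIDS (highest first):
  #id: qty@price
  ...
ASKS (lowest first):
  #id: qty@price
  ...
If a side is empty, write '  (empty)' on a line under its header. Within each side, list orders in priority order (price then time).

Answer: BIDS (highest first):
  #2: 4@105
  #7: 5@100
  #4: 2@98
ASKS (lowest first):
  (empty)

Derivation:
After op 1 [order #1] limit_sell(price=98, qty=2): fills=none; bids=[-] asks=[#1:2@98]
After op 2 [order #2] limit_buy(price=105, qty=6): fills=#2x#1:2@98; bids=[#2:4@105] asks=[-]
After op 3 [order #3] limit_buy(price=102, qty=3): fills=none; bids=[#2:4@105 #3:3@102] asks=[-]
After op 4 [order #4] limit_buy(price=98, qty=2): fills=none; bids=[#2:4@105 #3:3@102 #4:2@98] asks=[-]
After op 5 [order #5] market_buy(qty=2): fills=none; bids=[#2:4@105 #3:3@102 #4:2@98] asks=[-]
After op 6 cancel(order #3): fills=none; bids=[#2:4@105 #4:2@98] asks=[-]
After op 7 [order #6] market_buy(qty=6): fills=none; bids=[#2:4@105 #4:2@98] asks=[-]
After op 8 [order #7] limit_buy(price=100, qty=5): fills=none; bids=[#2:4@105 #7:5@100 #4:2@98] asks=[-]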